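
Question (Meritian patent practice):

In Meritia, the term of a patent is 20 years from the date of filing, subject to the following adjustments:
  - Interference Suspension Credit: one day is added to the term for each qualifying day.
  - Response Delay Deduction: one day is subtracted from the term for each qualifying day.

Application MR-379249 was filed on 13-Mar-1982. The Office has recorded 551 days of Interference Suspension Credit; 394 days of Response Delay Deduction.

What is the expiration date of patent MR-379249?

Base term: filing date + 20 years → 13 March 2002.
Interference Suspension Credit: +551 days → 15 September 2003.
Response Delay Deduction: −394 days → 17 August 2002.

2002-08-17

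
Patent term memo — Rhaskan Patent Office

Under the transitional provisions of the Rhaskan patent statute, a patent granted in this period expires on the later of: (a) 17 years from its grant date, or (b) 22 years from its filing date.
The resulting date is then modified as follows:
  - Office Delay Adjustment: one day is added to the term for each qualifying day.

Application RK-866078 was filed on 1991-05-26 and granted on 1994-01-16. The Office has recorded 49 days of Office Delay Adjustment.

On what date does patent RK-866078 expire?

(a) grant + 17 years → 16 January 2011.
(b) filing + 22 years → 26 May 2013.
Later of the two: 26 May 2013.
Office Delay Adjustment: +49 days → 14 July 2013.

2013-07-14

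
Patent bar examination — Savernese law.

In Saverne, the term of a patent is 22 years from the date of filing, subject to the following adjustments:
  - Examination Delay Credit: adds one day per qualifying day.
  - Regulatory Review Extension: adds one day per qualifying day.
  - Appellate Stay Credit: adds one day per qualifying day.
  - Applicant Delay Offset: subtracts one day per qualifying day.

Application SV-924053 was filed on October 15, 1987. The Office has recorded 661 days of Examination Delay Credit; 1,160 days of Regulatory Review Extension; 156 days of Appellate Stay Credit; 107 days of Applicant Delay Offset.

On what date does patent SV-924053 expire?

2014-11-28

Base term: filing date + 22 years → 15 October 2009.
Examination Delay Credit: +661 days → 7 August 2011.
Regulatory Review Extension: +1160 days → 10 October 2014.
Appellate Stay Credit: +156 days → 15 March 2015.
Applicant Delay Offset: −107 days → 28 November 2014.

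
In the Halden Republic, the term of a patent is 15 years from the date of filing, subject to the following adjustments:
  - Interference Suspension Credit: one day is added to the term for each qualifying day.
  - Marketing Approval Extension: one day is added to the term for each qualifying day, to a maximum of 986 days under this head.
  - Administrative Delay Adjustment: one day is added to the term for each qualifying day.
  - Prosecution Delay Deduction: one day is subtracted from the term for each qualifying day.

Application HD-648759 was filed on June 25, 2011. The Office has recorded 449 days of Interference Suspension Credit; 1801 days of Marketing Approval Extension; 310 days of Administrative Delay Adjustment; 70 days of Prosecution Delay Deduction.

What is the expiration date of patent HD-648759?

Base term: filing date + 15 years → 25 June 2026.
Interference Suspension Credit: +449 days → 17 September 2027.
Marketing Approval Extension: 1801 days claimed exceeds the 986-day cap, so +986 days → 30 May 2030.
Administrative Delay Adjustment: +310 days → 5 April 2031.
Prosecution Delay Deduction: −70 days → 25 January 2031.

2031-01-25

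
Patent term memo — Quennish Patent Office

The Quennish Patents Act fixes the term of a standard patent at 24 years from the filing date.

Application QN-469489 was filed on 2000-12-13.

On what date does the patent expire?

Filing date + 24 years → 13 December 2024.

December 13, 2024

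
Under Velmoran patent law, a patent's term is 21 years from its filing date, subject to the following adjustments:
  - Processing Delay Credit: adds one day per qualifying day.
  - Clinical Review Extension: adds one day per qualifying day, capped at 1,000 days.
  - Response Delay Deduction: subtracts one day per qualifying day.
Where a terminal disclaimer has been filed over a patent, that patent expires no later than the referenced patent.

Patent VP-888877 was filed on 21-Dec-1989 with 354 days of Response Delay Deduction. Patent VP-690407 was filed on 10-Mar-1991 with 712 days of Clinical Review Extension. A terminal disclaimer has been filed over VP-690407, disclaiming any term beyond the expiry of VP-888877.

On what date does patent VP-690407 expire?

January 1, 2010

Natural term of VP-690407:
  Base: filing + 21 years → 10 March 2012.
  Clinical Review Extension: 712 days (within the 1000-day cap) → +712 days → 20 February 2014.
Expiry of referenced patent VP-888877:
  Base: filing + 21 years → 21 December 2010.
  Response Delay Deduction: −354 days → 1 January 2010.
Terminal disclaimer: VP-690407 expires on the earlier of 20 February 2014 and 1 January 2010.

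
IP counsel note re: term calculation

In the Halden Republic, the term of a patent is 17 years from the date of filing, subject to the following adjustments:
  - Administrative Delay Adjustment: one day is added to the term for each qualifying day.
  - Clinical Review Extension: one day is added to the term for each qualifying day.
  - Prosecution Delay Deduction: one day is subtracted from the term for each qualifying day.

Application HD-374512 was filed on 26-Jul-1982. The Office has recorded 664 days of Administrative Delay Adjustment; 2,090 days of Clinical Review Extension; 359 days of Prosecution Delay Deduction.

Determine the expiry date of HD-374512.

Base term: filing date + 17 years → 26 July 1999.
Administrative Delay Adjustment: +664 days → 20 May 2001.
Clinical Review Extension: +2090 days → 8 February 2007.
Prosecution Delay Deduction: −359 days → 14 February 2006.

2006-02-14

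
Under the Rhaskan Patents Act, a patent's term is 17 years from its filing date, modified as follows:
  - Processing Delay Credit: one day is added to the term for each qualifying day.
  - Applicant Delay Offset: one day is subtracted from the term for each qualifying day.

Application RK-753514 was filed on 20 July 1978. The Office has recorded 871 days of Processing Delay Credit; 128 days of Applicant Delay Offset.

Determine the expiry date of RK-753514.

Base term: filing date + 17 years → 20 July 1995.
Processing Delay Credit: +871 days → 7 December 1997.
Applicant Delay Offset: −128 days → 1 August 1997.

1997-08-01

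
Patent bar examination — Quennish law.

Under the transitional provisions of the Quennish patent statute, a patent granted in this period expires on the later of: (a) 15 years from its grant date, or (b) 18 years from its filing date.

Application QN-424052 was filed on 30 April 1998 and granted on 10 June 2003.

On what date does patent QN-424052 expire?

June 10, 2018

(a) grant + 15 years → 10 June 2018.
(b) filing + 18 years → 30 April 2016.
Later of the two: 10 June 2018.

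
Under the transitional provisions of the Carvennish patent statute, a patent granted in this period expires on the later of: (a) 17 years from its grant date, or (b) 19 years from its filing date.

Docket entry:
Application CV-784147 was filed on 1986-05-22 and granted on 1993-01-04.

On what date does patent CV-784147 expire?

(a) grant + 17 years → 4 January 2010.
(b) filing + 19 years → 22 May 2005.
Later of the two: 4 January 2010.

January 4, 2010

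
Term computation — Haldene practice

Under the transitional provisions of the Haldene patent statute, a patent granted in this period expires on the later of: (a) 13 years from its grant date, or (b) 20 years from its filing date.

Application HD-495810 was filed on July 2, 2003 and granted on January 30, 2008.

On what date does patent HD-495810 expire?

(a) grant + 13 years → 30 January 2021.
(b) filing + 20 years → 2 July 2023.
Later of the two: 2 July 2023.

2023-07-02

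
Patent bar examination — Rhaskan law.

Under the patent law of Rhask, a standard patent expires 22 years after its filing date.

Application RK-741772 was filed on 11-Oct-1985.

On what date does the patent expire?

Filing date + 22 years → 11 October 2007.

2007-10-11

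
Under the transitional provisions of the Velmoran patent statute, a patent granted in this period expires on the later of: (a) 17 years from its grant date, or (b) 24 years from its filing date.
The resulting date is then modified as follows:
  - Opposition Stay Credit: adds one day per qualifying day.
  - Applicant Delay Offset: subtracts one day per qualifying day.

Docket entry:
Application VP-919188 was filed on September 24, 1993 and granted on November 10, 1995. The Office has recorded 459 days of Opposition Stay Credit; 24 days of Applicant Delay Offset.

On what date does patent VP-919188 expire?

(a) grant + 17 years → 10 November 2012.
(b) filing + 24 years → 24 September 2017.
Later of the two: 24 September 2017.
Opposition Stay Credit: +459 days → 27 December 2018.
Applicant Delay Offset: −24 days → 3 December 2018.

2018-12-03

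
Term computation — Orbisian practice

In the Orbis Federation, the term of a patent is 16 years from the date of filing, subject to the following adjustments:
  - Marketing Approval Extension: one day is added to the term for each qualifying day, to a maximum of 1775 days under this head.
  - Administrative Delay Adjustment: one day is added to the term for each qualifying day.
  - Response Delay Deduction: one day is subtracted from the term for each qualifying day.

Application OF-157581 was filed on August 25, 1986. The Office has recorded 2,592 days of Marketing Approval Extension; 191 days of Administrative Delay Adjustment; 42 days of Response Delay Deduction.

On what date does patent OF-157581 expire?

Base term: filing date + 16 years → 25 August 2002.
Marketing Approval Extension: 2592 days claimed exceeds the 1775-day cap, so +1775 days → 5 July 2007.
Administrative Delay Adjustment: +191 days → 12 January 2008.
Response Delay Deduction: −42 days → 1 December 2007.

2007-12-01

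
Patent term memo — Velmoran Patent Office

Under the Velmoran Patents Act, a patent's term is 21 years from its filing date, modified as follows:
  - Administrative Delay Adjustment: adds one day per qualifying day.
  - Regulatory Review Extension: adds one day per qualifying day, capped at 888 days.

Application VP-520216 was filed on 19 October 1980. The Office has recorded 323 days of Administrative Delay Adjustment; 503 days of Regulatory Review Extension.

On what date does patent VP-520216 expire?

January 23, 2004

Base term: filing date + 21 years → 19 October 2001.
Administrative Delay Adjustment: +323 days → 7 September 2002.
Regulatory Review Extension: 503 days (within the 888-day cap) → +503 days → 23 January 2004.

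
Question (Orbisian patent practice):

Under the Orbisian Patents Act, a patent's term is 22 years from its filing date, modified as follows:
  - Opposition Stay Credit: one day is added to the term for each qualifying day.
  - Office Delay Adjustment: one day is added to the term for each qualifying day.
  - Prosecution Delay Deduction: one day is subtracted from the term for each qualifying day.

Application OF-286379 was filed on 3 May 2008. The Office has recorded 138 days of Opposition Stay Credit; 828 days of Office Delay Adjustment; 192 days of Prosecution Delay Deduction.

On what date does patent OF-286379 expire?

Base term: filing date + 22 years → 3 May 2030.
Opposition Stay Credit: +138 days → 18 September 2030.
Office Delay Adjustment: +828 days → 24 December 2032.
Prosecution Delay Deduction: −192 days → 15 June 2032.

June 15, 2032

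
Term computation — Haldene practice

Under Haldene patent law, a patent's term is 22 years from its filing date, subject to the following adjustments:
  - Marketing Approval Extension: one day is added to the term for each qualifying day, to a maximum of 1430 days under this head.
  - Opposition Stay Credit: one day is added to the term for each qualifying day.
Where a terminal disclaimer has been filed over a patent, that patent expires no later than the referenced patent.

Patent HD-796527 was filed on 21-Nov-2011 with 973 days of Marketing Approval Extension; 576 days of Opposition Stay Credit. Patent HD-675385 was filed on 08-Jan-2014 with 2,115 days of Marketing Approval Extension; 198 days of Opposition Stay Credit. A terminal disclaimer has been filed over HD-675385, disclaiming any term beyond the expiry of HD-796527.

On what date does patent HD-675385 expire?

Natural term of HD-675385:
  Base: filing + 22 years → 8 January 2036.
  Marketing Approval Extension: 2115 days claimed exceeds the 1430-day cap, so +1430 days → 8 December 2039.
  Opposition Stay Credit: +198 days → 23 June 2040.
Expiry of referenced patent HD-796527:
  Base: filing + 22 years → 21 November 2033.
  Marketing Approval Extension: 973 days (within the 1430-day cap) → +973 days → 21 July 2036.
  Opposition Stay Credit: +576 days → 17 February 2038.
Terminal disclaimer: HD-675385 expires on the earlier of 23 June 2040 and 17 February 2038.

2038-02-17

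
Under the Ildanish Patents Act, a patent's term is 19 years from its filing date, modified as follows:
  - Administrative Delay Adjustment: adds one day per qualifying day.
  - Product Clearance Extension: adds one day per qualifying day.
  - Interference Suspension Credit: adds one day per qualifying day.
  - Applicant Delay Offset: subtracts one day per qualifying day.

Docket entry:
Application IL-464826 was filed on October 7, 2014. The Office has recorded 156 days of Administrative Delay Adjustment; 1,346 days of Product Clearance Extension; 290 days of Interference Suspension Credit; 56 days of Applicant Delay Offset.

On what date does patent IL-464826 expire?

Base term: filing date + 19 years → 7 October 2033.
Administrative Delay Adjustment: +156 days → 12 March 2034.
Product Clearance Extension: +1346 days → 17 November 2037.
Interference Suspension Credit: +290 days → 3 September 2038.
Applicant Delay Offset: −56 days → 9 July 2038.

July 9, 2038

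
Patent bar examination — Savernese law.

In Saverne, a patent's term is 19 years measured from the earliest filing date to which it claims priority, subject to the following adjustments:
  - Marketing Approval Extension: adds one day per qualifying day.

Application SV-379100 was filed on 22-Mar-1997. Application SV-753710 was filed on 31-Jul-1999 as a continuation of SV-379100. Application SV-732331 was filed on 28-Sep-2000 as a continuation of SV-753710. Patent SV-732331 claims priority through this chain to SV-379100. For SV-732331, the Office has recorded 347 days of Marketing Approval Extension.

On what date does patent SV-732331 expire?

2017-03-04

Earliest priority filing: 22 March 1997.
Base term: 22 March 1997 + 19 years → 22 March 2016.
Marketing Approval Extension: +347 days → 4 March 2017.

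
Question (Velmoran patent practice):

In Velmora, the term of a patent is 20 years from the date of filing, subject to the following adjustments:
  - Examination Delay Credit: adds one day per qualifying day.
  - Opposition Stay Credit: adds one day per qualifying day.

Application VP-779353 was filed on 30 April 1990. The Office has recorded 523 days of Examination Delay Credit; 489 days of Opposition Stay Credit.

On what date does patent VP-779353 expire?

Base term: filing date + 20 years → 30 April 2010.
Examination Delay Credit: +523 days → 5 October 2011.
Opposition Stay Credit: +489 days → 5 February 2013.

2013-02-05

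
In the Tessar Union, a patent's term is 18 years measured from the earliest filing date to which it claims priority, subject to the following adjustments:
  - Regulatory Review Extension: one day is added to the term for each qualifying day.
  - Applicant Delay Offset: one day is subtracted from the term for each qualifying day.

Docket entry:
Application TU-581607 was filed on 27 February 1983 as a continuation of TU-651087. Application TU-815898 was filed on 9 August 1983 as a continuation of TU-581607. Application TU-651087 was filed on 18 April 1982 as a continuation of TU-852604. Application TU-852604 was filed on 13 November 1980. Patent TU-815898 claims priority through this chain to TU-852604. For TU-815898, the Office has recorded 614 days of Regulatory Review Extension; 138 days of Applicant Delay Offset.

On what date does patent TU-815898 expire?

March 3, 2000

Earliest priority filing: 13 November 1980.
Base term: 13 November 1980 + 18 years → 13 November 1998.
Regulatory Review Extension: +614 days → 19 July 2000.
Applicant Delay Offset: −138 days → 3 March 2000.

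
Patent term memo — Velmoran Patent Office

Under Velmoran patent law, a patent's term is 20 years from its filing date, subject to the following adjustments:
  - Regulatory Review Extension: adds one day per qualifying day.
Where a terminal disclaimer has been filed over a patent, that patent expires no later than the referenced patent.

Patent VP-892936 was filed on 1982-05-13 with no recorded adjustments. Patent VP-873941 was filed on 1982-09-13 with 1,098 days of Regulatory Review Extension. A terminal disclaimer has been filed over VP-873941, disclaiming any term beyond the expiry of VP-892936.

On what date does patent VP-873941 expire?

May 13, 2002

Natural term of VP-873941:
  Base: filing + 20 years → 13 September 2002.
  Regulatory Review Extension: +1098 days → 15 September 2005.
Expiry of referenced patent VP-892936:
  Base: filing + 20 years → 13 May 2002.
Terminal disclaimer: VP-873941 expires on the earlier of 15 September 2005 and 13 May 2002.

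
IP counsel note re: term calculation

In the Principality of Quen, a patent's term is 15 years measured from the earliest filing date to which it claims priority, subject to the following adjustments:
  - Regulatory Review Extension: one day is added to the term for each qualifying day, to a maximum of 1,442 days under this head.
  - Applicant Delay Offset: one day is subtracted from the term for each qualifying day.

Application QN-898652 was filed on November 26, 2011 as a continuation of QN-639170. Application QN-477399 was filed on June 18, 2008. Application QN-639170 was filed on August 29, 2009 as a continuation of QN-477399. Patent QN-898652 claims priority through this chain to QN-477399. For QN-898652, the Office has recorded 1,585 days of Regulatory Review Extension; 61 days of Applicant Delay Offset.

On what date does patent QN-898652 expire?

Earliest priority filing: 18 June 2008.
Base term: 18 June 2008 + 15 years → 18 June 2023.
Regulatory Review Extension: 1585 days claimed exceeds the 1442-day cap, so +1442 days → 30 May 2027.
Applicant Delay Offset: −61 days → 30 March 2027.

March 30, 2027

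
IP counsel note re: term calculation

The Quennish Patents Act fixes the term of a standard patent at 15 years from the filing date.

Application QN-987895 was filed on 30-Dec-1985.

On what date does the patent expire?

2000-12-30

Filing date + 15 years → 30 December 2000.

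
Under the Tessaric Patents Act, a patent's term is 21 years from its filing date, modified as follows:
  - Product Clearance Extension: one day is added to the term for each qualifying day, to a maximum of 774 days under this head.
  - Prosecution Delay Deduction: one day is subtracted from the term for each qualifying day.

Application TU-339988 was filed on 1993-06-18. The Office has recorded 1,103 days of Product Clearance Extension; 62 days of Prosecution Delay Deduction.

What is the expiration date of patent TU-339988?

Base term: filing date + 21 years → 18 June 2014.
Product Clearance Extension: 1103 days claimed exceeds the 774-day cap, so +774 days → 31 July 2016.
Prosecution Delay Deduction: −62 days → 30 May 2016.

May 30, 2016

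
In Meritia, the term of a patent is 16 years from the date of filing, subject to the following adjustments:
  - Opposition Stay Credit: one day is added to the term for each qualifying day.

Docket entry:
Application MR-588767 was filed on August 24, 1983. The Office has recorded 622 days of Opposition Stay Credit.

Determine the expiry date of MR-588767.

Base term: filing date + 16 years → 24 August 1999.
Opposition Stay Credit: +622 days → 7 May 2001.

2001-05-07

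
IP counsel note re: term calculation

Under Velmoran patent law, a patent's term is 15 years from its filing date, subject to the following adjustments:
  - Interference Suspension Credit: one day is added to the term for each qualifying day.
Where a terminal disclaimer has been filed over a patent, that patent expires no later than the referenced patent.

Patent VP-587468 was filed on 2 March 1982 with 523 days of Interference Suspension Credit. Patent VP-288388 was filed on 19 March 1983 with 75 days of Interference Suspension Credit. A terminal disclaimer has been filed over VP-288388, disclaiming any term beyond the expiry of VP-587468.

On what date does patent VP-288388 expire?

Natural term of VP-288388:
  Base: filing + 15 years → 19 March 1998.
  Interference Suspension Credit: +75 days → 2 June 1998.
Expiry of referenced patent VP-587468:
  Base: filing + 15 years → 2 March 1997.
  Interference Suspension Credit: +523 days → 7 August 1998.
Terminal disclaimer: VP-288388 expires on the earlier of 2 June 1998 and 7 August 1998.

1998-06-02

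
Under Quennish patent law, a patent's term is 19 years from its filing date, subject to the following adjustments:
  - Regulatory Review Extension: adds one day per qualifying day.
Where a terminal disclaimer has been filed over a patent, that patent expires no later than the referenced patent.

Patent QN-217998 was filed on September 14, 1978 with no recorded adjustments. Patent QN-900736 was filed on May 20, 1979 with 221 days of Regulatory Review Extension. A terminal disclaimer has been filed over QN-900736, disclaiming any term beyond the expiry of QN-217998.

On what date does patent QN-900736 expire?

Natural term of QN-900736:
  Base: filing + 19 years → 20 May 1998.
  Regulatory Review Extension: +221 days → 27 December 1998.
Expiry of referenced patent QN-217998:
  Base: filing + 19 years → 14 September 1997.
Terminal disclaimer: QN-900736 expires on the earlier of 27 December 1998 and 14 September 1997.

September 14, 1997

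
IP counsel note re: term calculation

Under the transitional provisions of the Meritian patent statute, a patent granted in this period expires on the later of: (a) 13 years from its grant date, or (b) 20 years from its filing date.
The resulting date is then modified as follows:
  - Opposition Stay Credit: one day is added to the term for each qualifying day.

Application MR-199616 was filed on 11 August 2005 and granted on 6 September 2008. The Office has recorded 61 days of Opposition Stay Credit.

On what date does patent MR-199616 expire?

October 11, 2025

(a) grant + 13 years → 6 September 2021.
(b) filing + 20 years → 11 August 2025.
Later of the two: 11 August 2025.
Opposition Stay Credit: +61 days → 11 October 2025.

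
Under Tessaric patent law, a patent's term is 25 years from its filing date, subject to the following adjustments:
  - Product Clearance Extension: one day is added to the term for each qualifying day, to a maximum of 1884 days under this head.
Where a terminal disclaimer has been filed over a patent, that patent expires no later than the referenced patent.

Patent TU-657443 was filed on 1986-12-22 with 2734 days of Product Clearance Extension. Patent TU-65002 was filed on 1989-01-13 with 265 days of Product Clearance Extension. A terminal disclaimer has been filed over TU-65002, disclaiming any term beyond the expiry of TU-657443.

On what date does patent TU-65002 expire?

Natural term of TU-65002:
  Base: filing + 25 years → 13 January 2014.
  Product Clearance Extension: 265 days (within the 1884-day cap) → +265 days → 5 October 2014.
Expiry of referenced patent TU-657443:
  Base: filing + 25 years → 22 December 2011.
  Product Clearance Extension: 2734 days claimed exceeds the 1884-day cap, so +1884 days → 17 February 2017.
Terminal disclaimer: TU-65002 expires on the earlier of 5 October 2014 and 17 February 2017.

October 5, 2014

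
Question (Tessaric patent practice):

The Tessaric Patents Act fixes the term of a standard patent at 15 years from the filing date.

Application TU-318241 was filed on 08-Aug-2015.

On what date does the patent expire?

2030-08-08

Filing date + 15 years → 8 August 2030.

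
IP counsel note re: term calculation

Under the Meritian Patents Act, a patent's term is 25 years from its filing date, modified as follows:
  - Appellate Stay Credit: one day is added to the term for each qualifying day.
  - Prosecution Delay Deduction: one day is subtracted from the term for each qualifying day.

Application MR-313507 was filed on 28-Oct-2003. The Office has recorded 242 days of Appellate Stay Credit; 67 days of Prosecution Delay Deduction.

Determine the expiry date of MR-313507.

Base term: filing date + 25 years → 28 October 2028.
Appellate Stay Credit: +242 days → 27 June 2029.
Prosecution Delay Deduction: −67 days → 21 April 2029.

April 21, 2029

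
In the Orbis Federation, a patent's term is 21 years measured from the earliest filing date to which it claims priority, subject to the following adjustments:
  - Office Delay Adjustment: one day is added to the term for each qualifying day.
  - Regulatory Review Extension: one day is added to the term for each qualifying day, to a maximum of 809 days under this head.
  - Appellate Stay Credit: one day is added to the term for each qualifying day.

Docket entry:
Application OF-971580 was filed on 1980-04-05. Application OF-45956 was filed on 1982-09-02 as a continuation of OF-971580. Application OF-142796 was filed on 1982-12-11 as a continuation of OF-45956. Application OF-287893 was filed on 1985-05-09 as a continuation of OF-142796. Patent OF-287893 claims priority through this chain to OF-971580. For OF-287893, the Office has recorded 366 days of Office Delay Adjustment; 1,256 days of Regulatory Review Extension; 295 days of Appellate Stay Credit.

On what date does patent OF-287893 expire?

2005-04-14

Earliest priority filing: 5 April 1980.
Base term: 5 April 1980 + 21 years → 5 April 2001.
Office Delay Adjustment: +366 days → 6 April 2002.
Regulatory Review Extension: 1256 days claimed exceeds the 809-day cap, so +809 days → 23 June 2004.
Appellate Stay Credit: +295 days → 14 April 2005.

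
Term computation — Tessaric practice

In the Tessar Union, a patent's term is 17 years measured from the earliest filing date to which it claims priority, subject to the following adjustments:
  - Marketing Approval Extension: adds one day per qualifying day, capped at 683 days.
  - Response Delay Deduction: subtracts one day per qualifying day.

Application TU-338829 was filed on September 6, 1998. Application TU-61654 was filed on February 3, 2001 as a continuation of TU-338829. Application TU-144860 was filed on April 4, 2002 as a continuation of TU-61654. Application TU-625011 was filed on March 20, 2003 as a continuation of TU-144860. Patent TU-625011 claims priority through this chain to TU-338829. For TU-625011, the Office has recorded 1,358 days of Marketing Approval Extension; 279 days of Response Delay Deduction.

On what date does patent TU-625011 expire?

October 14, 2016

Earliest priority filing: 6 September 1998.
Base term: 6 September 1998 + 17 years → 6 September 2015.
Marketing Approval Extension: 1358 days claimed exceeds the 683-day cap, so +683 days → 20 July 2017.
Response Delay Deduction: −279 days → 14 October 2016.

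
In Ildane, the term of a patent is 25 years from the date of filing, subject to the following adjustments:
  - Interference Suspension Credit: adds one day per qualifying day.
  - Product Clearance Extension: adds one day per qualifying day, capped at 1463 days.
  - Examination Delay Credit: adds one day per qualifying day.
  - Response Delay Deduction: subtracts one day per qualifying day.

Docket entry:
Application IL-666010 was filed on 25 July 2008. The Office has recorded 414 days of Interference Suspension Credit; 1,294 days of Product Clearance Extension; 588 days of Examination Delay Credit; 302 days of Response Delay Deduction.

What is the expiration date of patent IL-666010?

Base term: filing date + 25 years → 25 July 2033.
Interference Suspension Credit: +414 days → 12 September 2034.
Product Clearance Extension: 1294 days (within the 1463-day cap) → +1294 days → 29 March 2038.
Examination Delay Credit: +588 days → 7 November 2039.
Response Delay Deduction: −302 days → 9 January 2039.

January 9, 2039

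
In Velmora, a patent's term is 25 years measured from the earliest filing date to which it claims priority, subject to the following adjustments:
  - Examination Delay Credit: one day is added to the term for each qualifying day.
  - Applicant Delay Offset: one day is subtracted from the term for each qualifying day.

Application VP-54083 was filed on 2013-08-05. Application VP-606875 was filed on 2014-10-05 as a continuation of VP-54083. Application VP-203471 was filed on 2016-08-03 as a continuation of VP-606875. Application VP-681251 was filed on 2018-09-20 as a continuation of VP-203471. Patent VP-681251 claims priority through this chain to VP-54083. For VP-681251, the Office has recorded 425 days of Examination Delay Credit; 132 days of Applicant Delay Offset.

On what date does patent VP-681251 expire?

2039-05-25

Earliest priority filing: 5 August 2013.
Base term: 5 August 2013 + 25 years → 5 August 2038.
Examination Delay Credit: +425 days → 4 October 2039.
Applicant Delay Offset: −132 days → 25 May 2039.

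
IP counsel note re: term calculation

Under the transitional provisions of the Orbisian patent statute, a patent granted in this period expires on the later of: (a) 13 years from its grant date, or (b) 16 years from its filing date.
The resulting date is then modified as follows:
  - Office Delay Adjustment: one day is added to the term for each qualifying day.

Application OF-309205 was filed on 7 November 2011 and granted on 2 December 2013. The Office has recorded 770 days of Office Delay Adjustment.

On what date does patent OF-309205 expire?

December 16, 2029

(a) grant + 13 years → 2 December 2026.
(b) filing + 16 years → 7 November 2027.
Later of the two: 7 November 2027.
Office Delay Adjustment: +770 days → 16 December 2029.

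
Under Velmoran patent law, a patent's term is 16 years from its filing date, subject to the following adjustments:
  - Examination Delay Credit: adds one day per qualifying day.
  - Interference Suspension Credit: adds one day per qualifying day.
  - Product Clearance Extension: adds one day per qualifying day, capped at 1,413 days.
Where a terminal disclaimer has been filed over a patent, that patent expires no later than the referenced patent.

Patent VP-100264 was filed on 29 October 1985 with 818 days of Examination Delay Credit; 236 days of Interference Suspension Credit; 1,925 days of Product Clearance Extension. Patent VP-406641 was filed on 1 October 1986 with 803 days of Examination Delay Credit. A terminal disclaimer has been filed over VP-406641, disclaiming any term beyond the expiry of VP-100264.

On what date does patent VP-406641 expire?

Natural term of VP-406641:
  Base: filing + 16 years → 1 October 2002.
  Examination Delay Credit: +803 days → 12 December 2004.
Expiry of referenced patent VP-100264:
  Base: filing + 16 years → 29 October 2001.
  Examination Delay Credit: +818 days → 25 January 2004.
  Interference Suspension Credit: +236 days → 17 September 2004.
  Product Clearance Extension: 1925 days claimed exceeds the 1413-day cap, so +1413 days → 31 July 2008.
Terminal disclaimer: VP-406641 expires on the earlier of 12 December 2004 and 31 July 2008.

December 12, 2004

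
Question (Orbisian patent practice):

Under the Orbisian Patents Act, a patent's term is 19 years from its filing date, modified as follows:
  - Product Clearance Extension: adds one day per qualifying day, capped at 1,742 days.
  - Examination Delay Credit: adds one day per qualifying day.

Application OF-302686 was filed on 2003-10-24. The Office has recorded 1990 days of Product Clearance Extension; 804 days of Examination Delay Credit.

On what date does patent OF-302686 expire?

Base term: filing date + 19 years → 24 October 2022.
Product Clearance Extension: 1990 days claimed exceeds the 1742-day cap, so +1742 days → 1 August 2027.
Examination Delay Credit: +804 days → 13 October 2029.

2029-10-13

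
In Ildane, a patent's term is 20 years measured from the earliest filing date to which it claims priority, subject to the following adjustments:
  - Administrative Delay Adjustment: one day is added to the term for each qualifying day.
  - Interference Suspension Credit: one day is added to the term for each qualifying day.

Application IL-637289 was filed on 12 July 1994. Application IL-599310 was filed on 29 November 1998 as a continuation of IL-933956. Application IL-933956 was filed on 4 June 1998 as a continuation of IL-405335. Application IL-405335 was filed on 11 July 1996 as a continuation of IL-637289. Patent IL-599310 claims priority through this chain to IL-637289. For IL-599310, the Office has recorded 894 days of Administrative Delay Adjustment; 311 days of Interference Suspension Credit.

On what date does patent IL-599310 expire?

Earliest priority filing: 12 July 1994.
Base term: 12 July 1994 + 20 years → 12 July 2014.
Administrative Delay Adjustment: +894 days → 22 December 2016.
Interference Suspension Credit: +311 days → 29 October 2017.

2017-10-29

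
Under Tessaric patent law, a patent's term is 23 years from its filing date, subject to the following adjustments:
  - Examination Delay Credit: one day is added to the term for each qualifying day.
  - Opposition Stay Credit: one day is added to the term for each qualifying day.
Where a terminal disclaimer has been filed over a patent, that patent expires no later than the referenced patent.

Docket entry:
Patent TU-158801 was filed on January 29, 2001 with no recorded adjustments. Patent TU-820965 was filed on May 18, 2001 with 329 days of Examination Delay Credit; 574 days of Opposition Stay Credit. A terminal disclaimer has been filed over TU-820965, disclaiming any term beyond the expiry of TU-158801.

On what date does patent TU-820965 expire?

2024-01-29

Natural term of TU-820965:
  Base: filing + 23 years → 18 May 2024.
  Examination Delay Credit: +329 days → 12 April 2025.
  Opposition Stay Credit: +574 days → 7 November 2026.
Expiry of referenced patent TU-158801:
  Base: filing + 23 years → 29 January 2024.
Terminal disclaimer: TU-820965 expires on the earlier of 7 November 2026 and 29 January 2024.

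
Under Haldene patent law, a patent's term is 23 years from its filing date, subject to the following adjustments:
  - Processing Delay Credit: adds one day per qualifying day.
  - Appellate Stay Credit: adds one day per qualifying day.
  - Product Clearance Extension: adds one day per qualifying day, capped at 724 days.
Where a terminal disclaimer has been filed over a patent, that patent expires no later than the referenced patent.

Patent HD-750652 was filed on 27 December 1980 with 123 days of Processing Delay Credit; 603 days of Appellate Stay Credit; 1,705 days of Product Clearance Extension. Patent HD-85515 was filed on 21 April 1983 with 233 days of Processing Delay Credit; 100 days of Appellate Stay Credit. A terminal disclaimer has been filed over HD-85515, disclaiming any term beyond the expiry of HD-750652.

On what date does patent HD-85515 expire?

2007-03-20

Natural term of HD-85515:
  Base: filing + 23 years → 21 April 2006.
  Processing Delay Credit: +233 days → 10 December 2006.
  Appellate Stay Credit: +100 days → 20 March 2007.
Expiry of referenced patent HD-750652:
  Base: filing + 23 years → 27 December 2003.
  Processing Delay Credit: +123 days → 28 April 2004.
  Appellate Stay Credit: +603 days → 22 December 2005.
  Product Clearance Extension: 1705 days claimed exceeds the 724-day cap, so +724 days → 16 December 2007.
Terminal disclaimer: HD-85515 expires on the earlier of 20 March 2007 and 16 December 2007.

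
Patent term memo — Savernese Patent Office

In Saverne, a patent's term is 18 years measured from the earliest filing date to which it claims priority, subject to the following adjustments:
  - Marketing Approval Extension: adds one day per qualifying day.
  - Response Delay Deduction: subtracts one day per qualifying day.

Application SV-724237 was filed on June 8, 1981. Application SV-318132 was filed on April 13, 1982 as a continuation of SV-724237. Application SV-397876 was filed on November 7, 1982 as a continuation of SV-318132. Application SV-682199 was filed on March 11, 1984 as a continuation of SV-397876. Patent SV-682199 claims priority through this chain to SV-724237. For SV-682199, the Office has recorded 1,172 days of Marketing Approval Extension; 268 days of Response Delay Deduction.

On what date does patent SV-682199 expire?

Earliest priority filing: 8 June 1981.
Base term: 8 June 1981 + 18 years → 8 June 1999.
Marketing Approval Extension: +1172 days → 23 August 2002.
Response Delay Deduction: −268 days → 28 November 2001.

November 28, 2001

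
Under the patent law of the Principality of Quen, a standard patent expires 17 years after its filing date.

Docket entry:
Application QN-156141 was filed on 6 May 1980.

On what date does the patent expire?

May 6, 1997

Filing date + 17 years → 6 May 1997.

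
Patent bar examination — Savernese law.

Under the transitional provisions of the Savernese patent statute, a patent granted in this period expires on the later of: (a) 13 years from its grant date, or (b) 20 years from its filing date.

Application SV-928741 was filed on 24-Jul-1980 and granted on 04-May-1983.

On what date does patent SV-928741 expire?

(a) grant + 13 years → 4 May 1996.
(b) filing + 20 years → 24 July 2000.
Later of the two: 24 July 2000.

2000-07-24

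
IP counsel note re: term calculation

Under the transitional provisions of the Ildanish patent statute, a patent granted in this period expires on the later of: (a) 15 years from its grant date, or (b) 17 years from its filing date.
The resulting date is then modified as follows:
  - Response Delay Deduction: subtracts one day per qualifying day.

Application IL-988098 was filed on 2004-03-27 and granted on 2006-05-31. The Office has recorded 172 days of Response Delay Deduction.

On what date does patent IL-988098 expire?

(a) grant + 15 years → 31 May 2021.
(b) filing + 17 years → 27 March 2021.
Later of the two: 31 May 2021.
Response Delay Deduction: −172 days → 10 December 2020.

December 10, 2020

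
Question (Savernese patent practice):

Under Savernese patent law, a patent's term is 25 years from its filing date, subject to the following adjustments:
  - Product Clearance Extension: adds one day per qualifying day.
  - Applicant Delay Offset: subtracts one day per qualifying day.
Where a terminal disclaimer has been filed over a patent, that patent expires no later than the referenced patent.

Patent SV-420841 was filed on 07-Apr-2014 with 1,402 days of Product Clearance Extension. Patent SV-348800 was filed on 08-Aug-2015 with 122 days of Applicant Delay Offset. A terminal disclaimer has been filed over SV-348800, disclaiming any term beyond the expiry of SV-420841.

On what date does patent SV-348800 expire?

2040-04-08

Natural term of SV-348800:
  Base: filing + 25 years → 8 August 2040.
  Applicant Delay Offset: −122 days → 8 April 2040.
Expiry of referenced patent SV-420841:
  Base: filing + 25 years → 7 April 2039.
  Product Clearance Extension: +1402 days → 7 February 2043.
Terminal disclaimer: SV-348800 expires on the earlier of 8 April 2040 and 7 February 2043.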